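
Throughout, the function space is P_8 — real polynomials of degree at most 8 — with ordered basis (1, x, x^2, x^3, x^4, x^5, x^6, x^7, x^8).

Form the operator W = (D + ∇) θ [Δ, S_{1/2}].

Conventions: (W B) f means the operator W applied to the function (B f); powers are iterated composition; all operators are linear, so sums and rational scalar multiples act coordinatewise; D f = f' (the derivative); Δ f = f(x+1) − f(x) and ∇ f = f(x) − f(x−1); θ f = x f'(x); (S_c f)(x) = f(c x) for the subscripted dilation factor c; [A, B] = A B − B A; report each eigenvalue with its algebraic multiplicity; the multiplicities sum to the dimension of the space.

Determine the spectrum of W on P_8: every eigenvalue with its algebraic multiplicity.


image of 1: 0
image of x: 0
image of x^2: -1
image of x^3: -3x - 3/2
image of x^4: -(9/2)x^2 - (27/4)x - 2
image of x^5: -5x^3 - (105/8)x^2 - (185/16)x - 5/2
image of x^6: -(75/16)x^4 - (285/16)x^3 - (435/16)x^2 - (555/32)x - 3
image of x^7: -(63/16)x^5 - (315/16)x^4 - (2765/64)x^3 - (3045/64)x^2 - (385/16)x - 7/2
image of x^8: -(49/16)x^6 - (609/32)x^5 - (875/16)x^4 - (2765/32)x^3 - (301/4)x^2 - (1015/32)x - 4
the matrix is upper triangular; its diagonal is (0, 0, 0, 0, 0, 0, 0, 0, 0)
for a triangular matrix the eigenvalues are the diagonal entries, with algebraic multiplicity their repetition count

λ = 0 (multiplicity 9)


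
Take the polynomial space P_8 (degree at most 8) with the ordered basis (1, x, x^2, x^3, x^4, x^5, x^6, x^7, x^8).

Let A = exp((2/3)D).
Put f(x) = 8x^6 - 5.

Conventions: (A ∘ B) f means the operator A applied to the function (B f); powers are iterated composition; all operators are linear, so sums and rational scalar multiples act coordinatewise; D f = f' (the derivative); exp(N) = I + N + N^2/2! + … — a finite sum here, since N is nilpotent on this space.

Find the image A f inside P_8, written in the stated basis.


order-1 term: 32x^5
order-2 term: (160/3)x^4
order-3 term: (1280/27)x^3
order-4 term: (640/27)x^2
order-5 term: (512/81)x
order-6 term: 512/729
the series for exp((2/3)D) f terminates at order 6
exp((2/3)D) f = 8x^6 + 32x^5 + (160/3)x^4 + (1280/27)x^3 + (640/27)x^2 + (512/81)x - 3133/729

the image equals g(x) = 8x^6 + 32x^5 + (160/3)x^4 + (1280/27)x^3 + (640/27)x^2 + (512/81)x - 3133/729


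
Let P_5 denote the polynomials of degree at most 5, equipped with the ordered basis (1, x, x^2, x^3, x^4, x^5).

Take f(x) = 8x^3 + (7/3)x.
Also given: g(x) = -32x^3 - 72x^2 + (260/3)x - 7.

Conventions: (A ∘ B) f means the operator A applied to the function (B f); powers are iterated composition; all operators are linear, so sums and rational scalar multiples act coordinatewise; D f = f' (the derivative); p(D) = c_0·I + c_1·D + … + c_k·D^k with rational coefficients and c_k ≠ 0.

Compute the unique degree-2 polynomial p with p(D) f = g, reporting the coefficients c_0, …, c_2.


c_0 = -4, c_1 = -3, c_2 = 2

D^0 f = 8x^3 + (7/3)x
D^1 f = 24x^2 + 7/3
D^2 f = 48x
matching coefficients of g against c_0 f + c_1 Df + … from the top degree down determines the c_i
solution: c_0 = -4, c_1 = -3, c_2 = 2


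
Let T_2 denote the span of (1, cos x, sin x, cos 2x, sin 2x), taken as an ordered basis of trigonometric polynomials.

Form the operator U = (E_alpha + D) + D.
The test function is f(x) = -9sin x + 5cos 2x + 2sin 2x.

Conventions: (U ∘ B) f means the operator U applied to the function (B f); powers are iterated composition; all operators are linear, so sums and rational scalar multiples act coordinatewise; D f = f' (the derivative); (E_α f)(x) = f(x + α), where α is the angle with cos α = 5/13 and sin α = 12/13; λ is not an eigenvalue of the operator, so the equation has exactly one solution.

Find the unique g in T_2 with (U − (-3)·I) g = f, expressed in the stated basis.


write g with unknown coordinates in the stated basis and equate coefficients in (U − (-3)·I) g = f
solving from the highest basis element down gives g = (171/130)cos x - (99/65)sin x + (3/40)cos 2x + (41/40)sin 2x
check: U g = -(513/130)cos x - (288/65)sin x + (191/40)cos 2x - (43/40)sin 2x
so U g − (-3)·g = -9sin x + 5cos 2x + 2sin 2x = f ✓

the image equals g(x) = (171/130)cos x - (99/65)sin x + (3/40)cos 2x + (41/40)sin 2x


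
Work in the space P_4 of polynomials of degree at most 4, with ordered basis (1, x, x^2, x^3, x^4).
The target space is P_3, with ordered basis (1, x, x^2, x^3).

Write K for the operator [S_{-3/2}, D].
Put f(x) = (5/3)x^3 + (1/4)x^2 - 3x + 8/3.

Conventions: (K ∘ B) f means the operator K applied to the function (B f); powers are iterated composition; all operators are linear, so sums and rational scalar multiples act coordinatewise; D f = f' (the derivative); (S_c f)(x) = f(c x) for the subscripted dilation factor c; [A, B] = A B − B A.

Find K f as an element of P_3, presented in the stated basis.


the image equals g(x) = (225/8)x^2 - (15/8)x - 15/2

D f = 5x^2 + (1/2)x - 3
S_{-3/2} D f = (45/4)x^2 - (3/4)x - 3
S_{-3/2} f = -(45/8)x^3 + (9/16)x^2 + (9/2)x + 8/3
D S_{-3/2} f = -(135/8)x^2 + (9/8)x + 9/2
[S_{-3/2}, D] f = (225/8)x^2 - (15/8)x - 15/2


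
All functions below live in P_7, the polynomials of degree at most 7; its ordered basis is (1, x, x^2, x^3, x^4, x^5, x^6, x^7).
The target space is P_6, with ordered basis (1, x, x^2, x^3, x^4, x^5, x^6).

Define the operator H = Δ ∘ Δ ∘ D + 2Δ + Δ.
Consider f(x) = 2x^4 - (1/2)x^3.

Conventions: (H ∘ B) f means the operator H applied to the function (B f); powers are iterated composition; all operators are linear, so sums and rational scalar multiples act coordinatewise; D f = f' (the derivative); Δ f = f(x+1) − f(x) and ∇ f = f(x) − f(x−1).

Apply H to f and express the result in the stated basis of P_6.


D f = 8x^3 - (3/2)x^2
Δ D f = 24x^2 + 21x + 13/2
Δ Δ D f = 48x + 45
Δ f = 8x^3 + (21/2)x^2 + (13/2)x + 3/2
(2Δ) f = 16x^3 + 21x^2 + 13x + 3
Δ f = 8x^3 + (21/2)x^2 + (13/2)x + 3/2
(Δ ∘ Δ ∘ D + 2Δ + Δ) f = 24x^3 + (63/2)x^2 + (135/2)x + 99/2

g(x) = 24x^3 + (63/2)x^2 + (135/2)x + 99/2


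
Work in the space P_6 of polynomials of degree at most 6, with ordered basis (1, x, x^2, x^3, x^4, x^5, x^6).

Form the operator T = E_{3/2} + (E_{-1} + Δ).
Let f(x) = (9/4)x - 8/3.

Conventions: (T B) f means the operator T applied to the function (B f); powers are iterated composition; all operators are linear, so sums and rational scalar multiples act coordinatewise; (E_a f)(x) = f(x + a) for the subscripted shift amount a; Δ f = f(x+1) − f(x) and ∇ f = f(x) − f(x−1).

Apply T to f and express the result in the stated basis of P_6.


E_{3/2} f = (9/4)x + 17/24
E_{-1} f = (9/4)x - 59/12
Δ f = 9/4
(E_{-1} + Δ) f = (9/4)x - 8/3
(E_{3/2} + (E_{-1} + Δ)) f = (9/2)x - 47/24

the image equals g(x) = (9/2)x - 47/24


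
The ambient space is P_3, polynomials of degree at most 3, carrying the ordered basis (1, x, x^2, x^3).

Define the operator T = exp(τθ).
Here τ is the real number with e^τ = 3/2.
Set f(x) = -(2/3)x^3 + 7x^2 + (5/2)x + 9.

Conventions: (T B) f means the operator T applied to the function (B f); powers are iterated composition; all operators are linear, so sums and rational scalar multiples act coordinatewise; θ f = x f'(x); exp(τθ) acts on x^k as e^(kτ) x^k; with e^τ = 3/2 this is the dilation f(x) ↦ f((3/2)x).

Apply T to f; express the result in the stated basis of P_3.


exp(τθ) x^k = e^(kτ) x^k; with e^τ = 3/2 this sends x^k to (3/2)^k x^k
x ↦ 3/2 x
x^2 ↦ 9/4 x^2
x^3 ↦ 27/8 x^3
applying this coordinatewise to f: exp(τθ) f = -(9/4)x^3 + (63/4)x^2 + (15/4)x + 9

g(x) = -(9/4)x^3 + (63/4)x^2 + (15/4)x + 9


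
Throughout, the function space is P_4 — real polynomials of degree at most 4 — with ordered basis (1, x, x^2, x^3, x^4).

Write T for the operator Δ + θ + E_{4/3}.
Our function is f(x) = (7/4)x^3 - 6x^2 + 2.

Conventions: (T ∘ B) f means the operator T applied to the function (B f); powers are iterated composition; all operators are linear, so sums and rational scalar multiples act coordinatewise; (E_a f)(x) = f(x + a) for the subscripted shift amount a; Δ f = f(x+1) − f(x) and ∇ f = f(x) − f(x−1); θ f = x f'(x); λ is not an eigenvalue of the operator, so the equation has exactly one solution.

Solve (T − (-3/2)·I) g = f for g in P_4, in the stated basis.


write g with unknown coordinates in the stated basis and equate coefficients in (T − (-3/2)·I) g = f
solving from the highest basis element down gives g = (7/22)x^3 - (181/99)x^2 + (499/297)x + 413/495
check: T g = (14/11)x^3 - (215/66)x^2 - (499/198)x + 247/330
so T g − (-3/2)·g = (7/4)x^3 - 6x^2 + 2 = f ✓

the result is g(x) = (7/22)x^3 - (181/99)x^2 + (499/297)x + 413/495


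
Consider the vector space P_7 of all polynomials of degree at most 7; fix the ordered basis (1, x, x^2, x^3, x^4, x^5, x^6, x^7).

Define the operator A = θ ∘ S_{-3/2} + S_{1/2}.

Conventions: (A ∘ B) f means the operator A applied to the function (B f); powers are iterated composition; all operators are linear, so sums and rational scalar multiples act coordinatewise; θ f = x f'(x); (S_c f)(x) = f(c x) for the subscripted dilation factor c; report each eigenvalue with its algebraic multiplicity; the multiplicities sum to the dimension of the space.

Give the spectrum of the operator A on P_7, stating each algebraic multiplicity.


image of 1: 1
image of x: -x
image of x^2: (19/4)x^2
image of x^3: -10x^3
image of x^4: (325/16)x^4
image of x^5: -(607/16)x^5
image of x^6: (4375/64)x^6
image of x^7: -(3827/32)x^7
the matrix is upper triangular; its diagonal is (1, -1, 19/4, -10, 325/16, -607/16, 4375/64, -3827/32)
for a triangular matrix the eigenvalues are the diagonal entries, with algebraic multiplicity their repetition count

λ = -3827/32 (multiplicity 1), λ = -607/16 (multiplicity 1), λ = -10 (multiplicity 1), λ = -1 (multiplicity 1), λ = 1 (multiplicity 1), λ = 19/4 (multiplicity 1), λ = 325/16 (multiplicity 1), λ = 4375/64 (multiplicity 1)


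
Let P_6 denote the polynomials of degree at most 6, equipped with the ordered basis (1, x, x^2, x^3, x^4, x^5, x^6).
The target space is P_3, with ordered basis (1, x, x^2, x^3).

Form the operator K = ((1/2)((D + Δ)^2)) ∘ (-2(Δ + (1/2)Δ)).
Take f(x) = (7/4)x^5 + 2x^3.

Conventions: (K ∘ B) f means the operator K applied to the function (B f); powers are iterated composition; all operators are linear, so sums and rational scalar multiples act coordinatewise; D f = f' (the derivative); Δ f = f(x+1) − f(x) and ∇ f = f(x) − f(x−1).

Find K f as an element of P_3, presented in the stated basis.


Δ f = (35/4)x^4 + (35/2)x^3 + (47/2)x^2 + (59/4)x + 15/4
Δ f = (35/4)x^4 + (35/2)x^3 + (47/2)x^2 + (59/4)x + 15/4
((1/2)Δ) f = (35/8)x^4 + (35/4)x^3 + (47/4)x^2 + (59/8)x + 15/8
(Δ + (1/2)Δ) f = (105/8)x^4 + (105/4)x^3 + (141/4)x^2 + (177/8)x + 45/8
(-2(Δ + (1/2)Δ)) f = -(105/4)x^4 - (105/2)x^3 - (141/2)x^2 - (177/4)x - 45/4
D (-2(Δ + (1/2)Δ)) f = -105x^3 - (315/2)x^2 - 141x - 177/4
Δ (-2(Δ + (1/2)Δ)) f = -105x^3 - 315x^2 - (807/2)x - 387/2
(D + Δ) (-2(Δ + (1/2)Δ)) f = -210x^3 - (945/2)x^2 - (1089/2)x - 951/4
D (D + Δ) (-2(Δ + (1/2)Δ)) f = -630x^2 - 945x - 1089/2
Δ (D + Δ) (-2(Δ + (1/2)Δ)) f = -630x^2 - 1575x - 1227
(D + Δ) (D + Δ) (-2(Δ + (1/2)Δ)) f = -1260x^2 - 2520x - 3543/2
((1/2)((D + Δ)^2)) (-2(Δ + (1/2)Δ)) f = -630x^2 - 1260x - 3543/4

the result is g(x) = -630x^2 - 1260x - 3543/4


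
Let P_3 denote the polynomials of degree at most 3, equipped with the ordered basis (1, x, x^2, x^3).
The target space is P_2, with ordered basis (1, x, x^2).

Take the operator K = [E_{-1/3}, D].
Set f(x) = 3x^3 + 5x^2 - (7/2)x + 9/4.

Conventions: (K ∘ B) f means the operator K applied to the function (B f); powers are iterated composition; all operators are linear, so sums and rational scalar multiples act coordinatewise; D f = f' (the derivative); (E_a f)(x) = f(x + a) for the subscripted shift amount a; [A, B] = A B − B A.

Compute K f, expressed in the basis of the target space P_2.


D f = 9x^2 + 10x - 7/2
E_{-1/3} D f = 9x^2 + 4x - 35/6
E_{-1/3} f = 3x^3 + 2x^2 - (35/6)x + 139/36
D E_{-1/3} f = 9x^2 + 4x - 35/6
[E_{-1/3}, D] f = 0

the result is g(x) = 0


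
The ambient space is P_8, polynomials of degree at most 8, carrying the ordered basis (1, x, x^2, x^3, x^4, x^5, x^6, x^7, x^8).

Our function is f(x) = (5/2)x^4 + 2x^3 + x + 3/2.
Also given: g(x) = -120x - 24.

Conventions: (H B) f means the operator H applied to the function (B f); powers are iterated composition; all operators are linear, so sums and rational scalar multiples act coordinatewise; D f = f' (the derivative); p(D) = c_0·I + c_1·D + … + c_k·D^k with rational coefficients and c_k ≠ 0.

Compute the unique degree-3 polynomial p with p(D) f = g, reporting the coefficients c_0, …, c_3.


p(D) = -2·D^3, i.e. c_0 = 0, c_1 = 0, c_2 = 0, c_3 = -2

D^0 f = (5/2)x^4 + 2x^3 + x + 3/2
D^1 f = 10x^3 + 6x^2 + 1
D^2 f = 30x^2 + 12x
D^3 f = 60x + 12
matching coefficients of g against c_0 f + c_1 Df + … from the top degree down determines the c_i
solution: c_0 = 0, c_1 = 0, c_2 = 0, c_3 = -2


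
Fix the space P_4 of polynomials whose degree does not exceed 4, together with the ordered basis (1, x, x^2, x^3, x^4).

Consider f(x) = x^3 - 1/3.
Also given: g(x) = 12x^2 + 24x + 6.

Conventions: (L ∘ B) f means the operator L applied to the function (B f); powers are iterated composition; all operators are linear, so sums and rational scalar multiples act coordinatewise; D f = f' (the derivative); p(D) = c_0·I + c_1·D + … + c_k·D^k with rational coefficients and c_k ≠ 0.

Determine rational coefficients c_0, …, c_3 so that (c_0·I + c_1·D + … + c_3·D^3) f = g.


D^0 f = x^3 - 1/3
D^1 f = 3x^2
D^2 f = 6x
D^3 f = 6
matching coefficients of g against c_0 f + c_1 Df + … from the top degree down determines the c_i
solution: c_0 = 0, c_1 = 4, c_2 = 4, c_3 = 1

c_0 = 0, c_1 = 4, c_2 = 4, c_3 = 1


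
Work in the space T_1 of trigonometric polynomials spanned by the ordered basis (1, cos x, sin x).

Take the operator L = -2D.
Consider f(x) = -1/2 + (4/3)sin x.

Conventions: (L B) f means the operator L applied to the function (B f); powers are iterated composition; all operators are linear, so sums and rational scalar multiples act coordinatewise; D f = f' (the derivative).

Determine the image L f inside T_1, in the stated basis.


D f = (4/3)cos x
(-2D) f = -(8/3)cos x

the image equals g(x) = -(8/3)cos x


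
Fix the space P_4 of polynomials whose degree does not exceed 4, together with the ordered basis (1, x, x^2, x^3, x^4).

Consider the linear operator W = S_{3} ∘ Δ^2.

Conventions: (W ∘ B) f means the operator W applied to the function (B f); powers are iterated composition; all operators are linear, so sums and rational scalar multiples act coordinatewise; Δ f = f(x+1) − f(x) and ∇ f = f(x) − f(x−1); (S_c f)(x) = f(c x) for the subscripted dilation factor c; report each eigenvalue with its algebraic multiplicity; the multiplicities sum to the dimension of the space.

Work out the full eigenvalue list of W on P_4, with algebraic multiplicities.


λ = 0 (multiplicity 5)

image of 1: 0
image of x: 0
image of x^2: 2
image of x^3: 18x + 6
image of x^4: 108x^2 + 72x + 14
the matrix is upper triangular; its diagonal is (0, 0, 0, 0, 0)
for a triangular matrix the eigenvalues are the diagonal entries, with algebraic multiplicity their repetition count


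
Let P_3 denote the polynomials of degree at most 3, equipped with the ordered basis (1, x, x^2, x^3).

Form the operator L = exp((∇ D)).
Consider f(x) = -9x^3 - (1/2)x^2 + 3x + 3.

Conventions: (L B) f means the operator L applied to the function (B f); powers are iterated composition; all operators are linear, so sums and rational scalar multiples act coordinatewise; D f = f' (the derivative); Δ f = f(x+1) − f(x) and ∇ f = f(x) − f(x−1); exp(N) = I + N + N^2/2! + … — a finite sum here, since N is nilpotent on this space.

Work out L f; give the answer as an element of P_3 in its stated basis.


the result is g(x) = -9x^3 - (1/2)x^2 - 51x + 29

order-1 term: -54x + 26
the series for exp((∇ D)) f terminates at order 1
exp((∇ D)) f = -9x^3 - (1/2)x^2 - 51x + 29


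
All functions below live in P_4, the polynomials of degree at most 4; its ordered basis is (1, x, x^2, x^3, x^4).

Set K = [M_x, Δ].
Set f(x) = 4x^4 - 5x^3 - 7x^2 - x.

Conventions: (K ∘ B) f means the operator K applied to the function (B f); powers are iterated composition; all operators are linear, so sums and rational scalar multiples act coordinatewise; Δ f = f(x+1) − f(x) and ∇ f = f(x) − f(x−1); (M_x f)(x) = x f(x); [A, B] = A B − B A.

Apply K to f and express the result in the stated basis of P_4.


Δ f = 16x^3 + 9x^2 - 13x - 9
M_x Δ f = 16x^4 + 9x^3 - 13x^2 - 9x
M_x f = 4x^5 - 5x^4 - 7x^3 - x^2
Δ M_x f = 20x^4 + 20x^3 - 11x^2 - 23x - 9
[M_x, Δ] f = -4x^4 - 11x^3 - 2x^2 + 14x + 9

the image equals g(x) = -4x^4 - 11x^3 - 2x^2 + 14x + 9


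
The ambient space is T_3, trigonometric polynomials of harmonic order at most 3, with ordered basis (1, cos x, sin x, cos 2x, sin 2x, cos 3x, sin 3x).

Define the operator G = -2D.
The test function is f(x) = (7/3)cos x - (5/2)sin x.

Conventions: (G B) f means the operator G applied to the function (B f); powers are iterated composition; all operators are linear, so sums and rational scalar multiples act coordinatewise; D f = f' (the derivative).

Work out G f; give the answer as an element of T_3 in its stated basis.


g(x) = 5cos x + (14/3)sin x

D f = -(5/2)cos x - (7/3)sin x
(-2D) f = 5cos x + (14/3)sin x


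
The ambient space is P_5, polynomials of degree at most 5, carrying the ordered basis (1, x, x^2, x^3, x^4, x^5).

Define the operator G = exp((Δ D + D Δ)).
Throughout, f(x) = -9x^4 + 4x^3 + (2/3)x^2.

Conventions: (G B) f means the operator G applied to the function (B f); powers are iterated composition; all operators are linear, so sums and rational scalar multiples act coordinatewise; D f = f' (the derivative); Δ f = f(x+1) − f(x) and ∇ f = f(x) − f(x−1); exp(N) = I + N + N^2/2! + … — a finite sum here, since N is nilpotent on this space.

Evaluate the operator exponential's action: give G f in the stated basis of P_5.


the result is g(x) = -9x^4 + 4x^3 - (646/3)x^2 - 168x - 1432/3

order-1 term: -216x^2 - 168x - 136/3
order-2 term: -432
the series for exp((Δ D + D Δ)) f terminates at order 2
exp((Δ D + D Δ)) f = -9x^4 + 4x^3 - (646/3)x^2 - 168x - 1432/3


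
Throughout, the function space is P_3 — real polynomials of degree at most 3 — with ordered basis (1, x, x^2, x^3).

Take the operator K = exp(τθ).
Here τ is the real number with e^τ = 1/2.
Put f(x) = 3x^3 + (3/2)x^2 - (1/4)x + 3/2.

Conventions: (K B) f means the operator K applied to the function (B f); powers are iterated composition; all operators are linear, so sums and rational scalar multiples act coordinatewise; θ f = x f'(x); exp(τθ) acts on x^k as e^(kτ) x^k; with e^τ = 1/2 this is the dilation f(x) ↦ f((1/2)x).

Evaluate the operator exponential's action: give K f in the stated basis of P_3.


g(x) = (3/8)x^3 + (3/8)x^2 - (1/8)x + 3/2

exp(τθ) x^k = e^(kτ) x^k; with e^τ = 1/2 this sends x^k to (1/2)^k x^k
x ↦ 1/2 x
x^2 ↦ 1/4 x^2
x^3 ↦ 1/8 x^3
applying this coordinatewise to f: exp(τθ) f = (3/8)x^3 + (3/8)x^2 - (1/8)x + 3/2


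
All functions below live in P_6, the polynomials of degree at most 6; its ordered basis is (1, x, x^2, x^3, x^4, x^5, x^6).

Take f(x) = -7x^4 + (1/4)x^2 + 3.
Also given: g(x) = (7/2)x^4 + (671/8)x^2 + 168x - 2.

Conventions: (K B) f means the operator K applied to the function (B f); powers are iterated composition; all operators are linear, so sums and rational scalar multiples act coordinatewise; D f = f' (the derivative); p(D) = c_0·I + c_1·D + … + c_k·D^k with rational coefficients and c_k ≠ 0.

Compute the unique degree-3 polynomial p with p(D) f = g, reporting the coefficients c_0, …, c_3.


p(D) = -(1/2)·I − D^2 − D^3, i.e. c_0 = -1/2, c_1 = 0, c_2 = -1, c_3 = -1

D^0 f = -7x^4 + (1/4)x^2 + 3
D^1 f = -28x^3 + (1/2)x
D^2 f = -84x^2 + 1/2
D^3 f = -168x
matching coefficients of g against c_0 f + c_1 Df + … from the top degree down determines the c_i
solution: c_0 = -1/2, c_1 = 0, c_2 = -1, c_3 = -1


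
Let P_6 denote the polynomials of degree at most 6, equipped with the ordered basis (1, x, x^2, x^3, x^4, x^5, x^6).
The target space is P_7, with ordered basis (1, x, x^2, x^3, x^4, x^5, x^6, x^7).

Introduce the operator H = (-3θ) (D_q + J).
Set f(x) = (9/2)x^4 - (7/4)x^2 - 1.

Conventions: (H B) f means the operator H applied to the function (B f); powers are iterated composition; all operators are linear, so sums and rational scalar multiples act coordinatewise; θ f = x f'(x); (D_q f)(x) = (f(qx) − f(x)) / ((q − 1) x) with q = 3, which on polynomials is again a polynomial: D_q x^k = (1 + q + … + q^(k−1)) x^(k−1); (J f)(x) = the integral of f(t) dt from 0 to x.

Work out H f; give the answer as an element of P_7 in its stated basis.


D_q f = 180x^3 - 7x
J f = (9/10)x^5 - (7/12)x^3 - x
(D_q + J) f = (9/10)x^5 + (2153/12)x^3 - 8x
θ (D_q + J) f = (9/2)x^5 + (2153/4)x^3 - 8x
(-3θ) (D_q + J) f = -(27/2)x^5 - (6459/4)x^3 + 24x

the image equals g(x) = -(27/2)x^5 - (6459/4)x^3 + 24x


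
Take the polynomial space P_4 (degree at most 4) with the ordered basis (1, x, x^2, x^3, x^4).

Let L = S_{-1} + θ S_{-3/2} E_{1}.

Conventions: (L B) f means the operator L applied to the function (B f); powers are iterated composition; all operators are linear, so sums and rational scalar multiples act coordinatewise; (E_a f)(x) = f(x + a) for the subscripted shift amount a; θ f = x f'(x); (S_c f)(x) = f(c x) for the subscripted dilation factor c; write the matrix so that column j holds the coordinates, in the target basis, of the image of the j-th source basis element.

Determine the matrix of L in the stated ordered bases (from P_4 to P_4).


image of 1: 1
image of x: -(5/2)x
image of x^2: (11/2)x^2 - 3x
image of x^3: -(89/8)x^3 + (27/2)x^2 - (9/2)x
image of x^4: (85/4)x^4 - (81/2)x^3 + 27x^2 - 6x
each image's coordinates form column j of the matrix

the matrix is [[1, 0, 0, 0, 0]; [0, -5/2, -3, -9/2, -6]; [0, 0, 11/2, 27/2, 27]; [0, 0, 0, -89/8, -81/2]; [0, 0, 0, 0, 85/4]] (rows listed top to bottom)


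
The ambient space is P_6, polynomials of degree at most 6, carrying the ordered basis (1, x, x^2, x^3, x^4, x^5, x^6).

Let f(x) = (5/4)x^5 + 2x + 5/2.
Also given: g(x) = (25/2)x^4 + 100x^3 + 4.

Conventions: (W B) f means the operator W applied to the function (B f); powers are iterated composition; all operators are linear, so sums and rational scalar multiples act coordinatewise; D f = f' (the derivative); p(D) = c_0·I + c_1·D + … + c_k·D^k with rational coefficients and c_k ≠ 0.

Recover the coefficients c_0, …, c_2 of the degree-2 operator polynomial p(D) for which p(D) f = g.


p(D) = 2·D + 4·D^2, i.e. c_0 = 0, c_1 = 2, c_2 = 4

D^0 f = (5/4)x^5 + 2x + 5/2
D^1 f = (25/4)x^4 + 2
D^2 f = 25x^3
matching coefficients of g against c_0 f + c_1 Df + … from the top degree down determines the c_i
solution: c_0 = 0, c_1 = 2, c_2 = 4


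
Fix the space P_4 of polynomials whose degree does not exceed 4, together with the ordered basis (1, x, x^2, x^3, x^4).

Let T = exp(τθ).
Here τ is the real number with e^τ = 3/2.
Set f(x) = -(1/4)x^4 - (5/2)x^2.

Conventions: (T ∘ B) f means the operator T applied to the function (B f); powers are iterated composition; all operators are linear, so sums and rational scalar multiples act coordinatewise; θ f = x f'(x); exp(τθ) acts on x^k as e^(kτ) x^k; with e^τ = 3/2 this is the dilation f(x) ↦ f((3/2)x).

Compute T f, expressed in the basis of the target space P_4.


the image equals g(x) = -(81/64)x^4 - (45/8)x^2

exp(τθ) x^k = e^(kτ) x^k; with e^τ = 3/2 this sends x^k to (3/2)^k x^k
x^2 ↦ 9/4 x^2
x^4 ↦ 81/16 x^4
applying this coordinatewise to f: exp(τθ) f = -(81/64)x^4 - (45/8)x^2


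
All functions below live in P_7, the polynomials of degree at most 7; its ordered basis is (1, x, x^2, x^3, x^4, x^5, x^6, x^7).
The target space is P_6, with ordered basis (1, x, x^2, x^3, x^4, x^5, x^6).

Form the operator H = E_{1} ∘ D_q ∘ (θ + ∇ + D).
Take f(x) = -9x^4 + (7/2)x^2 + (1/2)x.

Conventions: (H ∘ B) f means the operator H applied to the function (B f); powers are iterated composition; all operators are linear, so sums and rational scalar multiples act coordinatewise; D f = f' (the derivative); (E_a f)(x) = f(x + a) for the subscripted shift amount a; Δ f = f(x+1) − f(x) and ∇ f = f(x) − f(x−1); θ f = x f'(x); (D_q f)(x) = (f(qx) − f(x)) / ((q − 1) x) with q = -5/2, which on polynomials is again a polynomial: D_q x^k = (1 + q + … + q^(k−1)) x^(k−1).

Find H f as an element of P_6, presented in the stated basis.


the result is g(x) = (783/2)x^3 + (1665/2)x^2 + 399x - 127/2

θ f = -36x^4 + 7x^2 + (1/2)x
∇ f = -36x^3 + 54x^2 - 29x + 6
D f = -36x^3 + 7x + 1/2
(θ + ∇ + D) f = -36x^4 - 72x^3 + 61x^2 - (43/2)x + 13/2
D_q (θ + ∇ + D) f = (783/2)x^3 - 342x^2 - (183/2)x - 43/2
E_{1} D_q (θ + ∇ + D) f = (783/2)x^3 + (1665/2)x^2 + 399x - 127/2


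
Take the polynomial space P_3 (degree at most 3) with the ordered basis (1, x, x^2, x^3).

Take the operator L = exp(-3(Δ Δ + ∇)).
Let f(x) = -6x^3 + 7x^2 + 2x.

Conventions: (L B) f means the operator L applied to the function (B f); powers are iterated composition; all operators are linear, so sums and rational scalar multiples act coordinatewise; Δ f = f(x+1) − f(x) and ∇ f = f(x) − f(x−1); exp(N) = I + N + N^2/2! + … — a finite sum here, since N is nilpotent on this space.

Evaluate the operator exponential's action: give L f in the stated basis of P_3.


g(x) = -6x^3 + 61x^2 - 148x + 162

order-1 term: 54x^2 + 12x + 99
order-2 term: -162x - 99
order-3 term: 162
the series for exp(-3(Δ Δ + ∇)) f terminates at order 3
exp(-3(Δ Δ + ∇)) f = -6x^3 + 61x^2 - 148x + 162


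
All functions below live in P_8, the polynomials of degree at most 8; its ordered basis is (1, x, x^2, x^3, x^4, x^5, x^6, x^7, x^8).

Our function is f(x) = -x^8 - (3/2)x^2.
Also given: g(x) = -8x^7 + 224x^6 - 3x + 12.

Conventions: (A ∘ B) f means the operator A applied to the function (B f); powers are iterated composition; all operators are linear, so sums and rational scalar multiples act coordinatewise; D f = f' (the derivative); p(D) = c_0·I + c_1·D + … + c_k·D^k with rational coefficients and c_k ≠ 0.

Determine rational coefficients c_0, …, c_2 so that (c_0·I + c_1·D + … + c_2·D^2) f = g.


c_0 = 0, c_1 = 1, c_2 = -4

D^0 f = -x^8 - (3/2)x^2
D^1 f = -8x^7 - 3x
D^2 f = -56x^6 - 3
matching coefficients of g against c_0 f + c_1 Df + … from the top degree down determines the c_i
solution: c_0 = 0, c_1 = 1, c_2 = -4


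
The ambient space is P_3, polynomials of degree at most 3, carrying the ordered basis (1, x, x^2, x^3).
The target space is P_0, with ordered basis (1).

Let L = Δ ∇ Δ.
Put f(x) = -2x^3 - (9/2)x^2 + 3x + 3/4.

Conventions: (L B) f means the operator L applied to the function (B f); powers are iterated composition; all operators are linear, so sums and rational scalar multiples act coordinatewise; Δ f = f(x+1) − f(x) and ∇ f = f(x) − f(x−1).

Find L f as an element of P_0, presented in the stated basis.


g(x) = -12

Δ f = -6x^2 - 15x - 7/2
∇ Δ f = -12x - 9
Δ (∇ Δ) f = -12


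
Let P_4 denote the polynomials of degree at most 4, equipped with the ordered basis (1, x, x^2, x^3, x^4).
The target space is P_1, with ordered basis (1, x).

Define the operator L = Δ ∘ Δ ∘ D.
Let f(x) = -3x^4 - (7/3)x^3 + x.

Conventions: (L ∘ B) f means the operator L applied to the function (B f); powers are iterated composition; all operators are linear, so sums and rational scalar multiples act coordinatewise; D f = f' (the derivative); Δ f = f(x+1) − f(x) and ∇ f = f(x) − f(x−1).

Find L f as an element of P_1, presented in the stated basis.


g(x) = -72x - 86

D f = -12x^3 - 7x^2 + 1
Δ D f = -36x^2 - 50x - 19
Δ (Δ ∘ D) f = -72x - 86


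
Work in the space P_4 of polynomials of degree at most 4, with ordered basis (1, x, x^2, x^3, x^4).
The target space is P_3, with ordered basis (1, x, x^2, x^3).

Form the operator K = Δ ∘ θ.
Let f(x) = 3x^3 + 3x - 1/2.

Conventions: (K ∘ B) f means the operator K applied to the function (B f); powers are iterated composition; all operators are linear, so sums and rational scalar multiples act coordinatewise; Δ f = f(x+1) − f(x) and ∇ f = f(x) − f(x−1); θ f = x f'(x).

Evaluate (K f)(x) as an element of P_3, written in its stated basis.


θ f = 9x^3 + 3x
Δ θ f = 27x^2 + 27x + 12

the image equals g(x) = 27x^2 + 27x + 12


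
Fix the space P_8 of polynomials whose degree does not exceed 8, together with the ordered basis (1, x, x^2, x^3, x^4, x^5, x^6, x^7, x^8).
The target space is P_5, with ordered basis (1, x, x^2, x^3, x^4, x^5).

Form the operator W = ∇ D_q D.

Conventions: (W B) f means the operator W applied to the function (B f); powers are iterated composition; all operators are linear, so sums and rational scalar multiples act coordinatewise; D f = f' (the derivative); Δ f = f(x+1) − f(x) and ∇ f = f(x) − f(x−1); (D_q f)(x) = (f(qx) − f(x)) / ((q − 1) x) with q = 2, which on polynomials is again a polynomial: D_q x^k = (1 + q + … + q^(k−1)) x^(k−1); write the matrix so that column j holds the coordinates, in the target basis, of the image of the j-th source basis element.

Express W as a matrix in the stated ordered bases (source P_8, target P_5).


the matrix is [[0, 0, 0, 9, -28, 75, -186, 441, -1016]; [0, 0, 0, 0, 56, -225, 744, -2205, 6096]; [0, 0, 0, 0, 0, 225, -1116, 4410, -15240]; [0, 0, 0, 0, 0, 0, 744, -4410, 20320]; [0, 0, 0, 0, 0, 0, 0, 2205, -15240]; [0, 0, 0, 0, 0, 0, 0, 0, 6096]] (rows listed top to bottom)

image of 1: 0
image of x: 0
image of x^2: 0
image of x^3: 9
image of x^4: 56x - 28
image of x^5: 225x^2 - 225x + 75
image of x^6: 744x^3 - 1116x^2 + 744x - 186
image of x^7: 2205x^4 - 4410x^3 + 4410x^2 - 2205x + 441
image of x^8: 6096x^5 - 15240x^4 + 20320x^3 - 15240x^2 + 6096x - 1016
each image's coordinates form column j of the matrix


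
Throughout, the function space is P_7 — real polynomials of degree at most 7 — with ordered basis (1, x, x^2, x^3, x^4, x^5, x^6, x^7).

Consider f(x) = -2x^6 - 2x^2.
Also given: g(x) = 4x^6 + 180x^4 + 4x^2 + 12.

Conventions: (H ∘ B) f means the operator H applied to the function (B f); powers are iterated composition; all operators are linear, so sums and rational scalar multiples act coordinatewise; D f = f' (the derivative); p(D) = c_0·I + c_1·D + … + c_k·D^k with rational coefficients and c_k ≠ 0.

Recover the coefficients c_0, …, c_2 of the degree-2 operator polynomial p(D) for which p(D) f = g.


p(D) = -2·I − 3·D^2, i.e. c_0 = -2, c_1 = 0, c_2 = -3

D^0 f = -2x^6 - 2x^2
D^1 f = -12x^5 - 4x
D^2 f = -60x^4 - 4
matching coefficients of g against c_0 f + c_1 Df + … from the top degree down determines the c_i
solution: c_0 = -2, c_1 = 0, c_2 = -3


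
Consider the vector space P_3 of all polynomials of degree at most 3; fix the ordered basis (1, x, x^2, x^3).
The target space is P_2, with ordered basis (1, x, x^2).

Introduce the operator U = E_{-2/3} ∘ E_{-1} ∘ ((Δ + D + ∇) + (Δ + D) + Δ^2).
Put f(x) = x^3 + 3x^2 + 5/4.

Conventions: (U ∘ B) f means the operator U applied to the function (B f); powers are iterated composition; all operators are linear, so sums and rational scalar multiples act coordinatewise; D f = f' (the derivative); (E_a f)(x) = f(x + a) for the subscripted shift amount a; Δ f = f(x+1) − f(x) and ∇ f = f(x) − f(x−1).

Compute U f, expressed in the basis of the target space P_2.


Δ f = 3x^2 + 9x + 4
D f = 3x^2 + 6x
∇ f = 3x^2 + 3x - 2
(Δ + D + ∇) f = 9x^2 + 18x + 2
Δ f = 3x^2 + 9x + 4
D f = 3x^2 + 6x
(Δ + D) f = 6x^2 + 15x + 4
Δ f = 3x^2 + 9x + 4
Δ Δ f = 6x + 12
((Δ + D + ∇) + (Δ + D) + Δ^2) f = 15x^2 + 39x + 18
E_{-1} ((Δ + D + ∇) + (Δ + D) + Δ^2) f = 15x^2 + 9x - 6
E_{-2/3} E_{-1} ((Δ + D + ∇) + (Δ + D) + Δ^2) f = 15x^2 - 11x - 16/3

the result is g(x) = 15x^2 - 11x - 16/3


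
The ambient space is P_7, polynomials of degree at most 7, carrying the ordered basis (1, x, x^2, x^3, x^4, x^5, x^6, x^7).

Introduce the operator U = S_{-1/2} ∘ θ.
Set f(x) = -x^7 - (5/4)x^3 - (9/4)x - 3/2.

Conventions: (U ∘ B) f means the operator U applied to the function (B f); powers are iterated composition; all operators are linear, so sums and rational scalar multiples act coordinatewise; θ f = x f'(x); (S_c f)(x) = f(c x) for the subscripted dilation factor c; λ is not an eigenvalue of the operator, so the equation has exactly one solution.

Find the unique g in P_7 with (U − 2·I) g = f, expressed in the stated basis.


write g with unknown coordinates in the stated basis and equate coefficients in (U − 2·I) g = f
solving from the highest basis element down gives g = (128/263)x^7 + (10/19)x^3 + (9/10)x + 3/4
check: U g = -(7/263)x^7 - (15/76)x^3 - (9/20)x
so U g − 2·g = -x^7 - (5/4)x^3 - (9/4)x - 3/2 = f ✓

the result is g(x) = (128/263)x^7 + (10/19)x^3 + (9/10)x + 3/4


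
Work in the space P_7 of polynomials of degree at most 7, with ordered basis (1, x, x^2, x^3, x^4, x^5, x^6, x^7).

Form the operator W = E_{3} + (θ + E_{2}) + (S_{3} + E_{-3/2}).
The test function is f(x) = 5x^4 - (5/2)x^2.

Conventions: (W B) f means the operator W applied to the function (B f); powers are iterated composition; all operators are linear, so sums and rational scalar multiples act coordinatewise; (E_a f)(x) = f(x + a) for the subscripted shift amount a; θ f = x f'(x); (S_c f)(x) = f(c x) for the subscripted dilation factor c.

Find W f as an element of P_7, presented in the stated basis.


the image equals g(x) = 440x^4 + 70x^3 + (845/2)x^2 + 615x + 7555/16

E_{3} f = 5x^4 + 60x^3 + (535/2)x^2 + 525x + 765/2
θ f = 20x^4 - 5x^2
E_{2} f = 5x^4 + 40x^3 + (235/2)x^2 + 150x + 70
(θ + E_{2}) f = 25x^4 + 40x^3 + (225/2)x^2 + 150x + 70
S_{3} f = 405x^4 - (45/2)x^2
E_{-3/2} f = 5x^4 - 30x^3 + 65x^2 - 60x + 315/16
(S_{3} + E_{-3/2}) f = 410x^4 - 30x^3 + (85/2)x^2 - 60x + 315/16
(E_{3} + (θ + E_{2}) + (S_{3} + E_{-3/2})) f = 440x^4 + 70x^3 + (845/2)x^2 + 615x + 7555/16


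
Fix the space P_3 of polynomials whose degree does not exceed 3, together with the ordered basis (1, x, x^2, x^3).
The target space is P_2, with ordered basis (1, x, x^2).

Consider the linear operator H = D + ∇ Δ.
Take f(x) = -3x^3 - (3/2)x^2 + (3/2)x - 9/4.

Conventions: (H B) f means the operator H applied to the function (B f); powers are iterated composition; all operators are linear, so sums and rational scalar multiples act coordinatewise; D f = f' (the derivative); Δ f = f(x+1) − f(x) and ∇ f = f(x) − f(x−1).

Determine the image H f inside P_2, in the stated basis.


D f = -9x^2 - 3x + 3/2
Δ f = -9x^2 - 12x - 3
∇ Δ f = -18x - 3
(D + ∇ Δ) f = -9x^2 - 21x - 3/2

the image equals g(x) = -9x^2 - 21x - 3/2


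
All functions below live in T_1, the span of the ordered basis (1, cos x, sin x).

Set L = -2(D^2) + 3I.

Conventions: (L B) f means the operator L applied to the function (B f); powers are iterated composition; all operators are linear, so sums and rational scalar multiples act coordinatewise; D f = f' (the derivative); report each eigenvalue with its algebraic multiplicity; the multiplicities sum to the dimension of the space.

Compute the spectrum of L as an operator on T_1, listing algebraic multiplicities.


λ = 3 (multiplicity 1), λ = 5 (multiplicity 2)

image of 1: 3
image of cos x: 5cos x
image of sin x: 5sin x
the matrix is diagonal; its diagonal is (3, 5, 5)
for a triangular matrix the eigenvalues are the diagonal entries, with algebraic multiplicity their repetition count


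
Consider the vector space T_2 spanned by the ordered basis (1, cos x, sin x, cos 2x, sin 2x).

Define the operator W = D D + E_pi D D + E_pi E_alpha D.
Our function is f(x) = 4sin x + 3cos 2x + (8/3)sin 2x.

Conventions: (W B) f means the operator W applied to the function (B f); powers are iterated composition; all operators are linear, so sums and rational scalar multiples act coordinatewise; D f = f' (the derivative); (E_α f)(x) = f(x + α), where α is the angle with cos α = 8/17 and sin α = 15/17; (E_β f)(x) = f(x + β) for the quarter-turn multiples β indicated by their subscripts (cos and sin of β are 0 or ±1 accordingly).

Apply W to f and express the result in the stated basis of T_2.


g(x) = -(32/17)cos x + (60/17)sin x - (27704/867)cos 2x - (19438/867)sin 2x

D f = 4cos x + (16/3)cos 2x - 6sin 2x
D D f = -4sin x - 12cos 2x - (32/3)sin 2x
D f = 4cos x + (16/3)cos 2x - 6sin 2x
D D f = -4sin x - 12cos 2x - (32/3)sin 2x
E_pi D D f = 4sin x - 12cos 2x - (32/3)sin 2x
D f = 4cos x + (16/3)cos 2x - 6sin 2x
E_alpha D f = (32/17)cos x - (60/17)sin x - (6896/867)cos 2x - (314/289)sin 2x
E_pi E_alpha D f = -(32/17)cos x + (60/17)sin x - (6896/867)cos 2x - (314/289)sin 2x
(D D + E_pi D D + E_pi E_alpha D) f = -(32/17)cos x + (60/17)sin x - (27704/867)cos 2x - (19438/867)sin 2x


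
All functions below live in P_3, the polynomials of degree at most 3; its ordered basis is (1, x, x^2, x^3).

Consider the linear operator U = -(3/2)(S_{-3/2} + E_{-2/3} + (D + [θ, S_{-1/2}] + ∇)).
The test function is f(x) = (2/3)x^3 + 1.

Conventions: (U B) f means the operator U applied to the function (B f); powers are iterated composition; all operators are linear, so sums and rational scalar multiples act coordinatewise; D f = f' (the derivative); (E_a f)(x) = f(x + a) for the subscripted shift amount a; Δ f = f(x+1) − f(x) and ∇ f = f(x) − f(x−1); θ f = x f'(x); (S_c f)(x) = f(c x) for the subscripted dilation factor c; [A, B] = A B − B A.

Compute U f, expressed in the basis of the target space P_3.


S_{-3/2} f = -(9/4)x^3 + 1
E_{-2/3} f = (2/3)x^3 - (4/3)x^2 + (8/9)x + 65/81
D f = 2x^2
S_{-1/2} f = -(1/12)x^3 + 1
θ S_{-1/2} f = -(1/4)x^3
θ f = 2x^3
S_{-1/2} θ f = -(1/4)x^3
[θ, S_{-1/2}] f = 0
∇ f = 2x^2 - 2x + 2/3
(D + [θ, S_{-1/2}] + ∇) f = 4x^2 - 2x + 2/3
(S_{-3/2} + E_{-2/3} + (D + [θ, S_{-1/2}] + ∇)) f = -(19/12)x^3 + (8/3)x^2 - (10/9)x + 200/81
(-(3/2)(S_{-3/2} + E_{-2/3} + (D + [θ, S_{-1/2}] + ∇))) f = (19/8)x^3 - 4x^2 + (5/3)x - 100/27

the image equals g(x) = (19/8)x^3 - 4x^2 + (5/3)x - 100/27


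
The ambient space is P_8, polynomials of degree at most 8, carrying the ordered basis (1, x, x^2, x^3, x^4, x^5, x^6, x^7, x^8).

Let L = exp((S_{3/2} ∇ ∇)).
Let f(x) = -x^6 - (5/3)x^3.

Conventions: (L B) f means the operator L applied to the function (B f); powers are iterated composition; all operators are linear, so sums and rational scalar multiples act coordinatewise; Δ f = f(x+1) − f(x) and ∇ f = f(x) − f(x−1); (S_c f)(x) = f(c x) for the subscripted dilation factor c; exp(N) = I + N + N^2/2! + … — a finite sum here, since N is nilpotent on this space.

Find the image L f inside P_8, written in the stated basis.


g(x) = -x^6 - (1215/8)x^4 + (1210/3)x^3 - (40365/16)x^2 + (19245/4)x - 8339/2

order-1 term: -(1215/8)x^4 + 405x^3 - (945/2)x^2 + 255x - 52
order-2 term: -(32805/16)x^2 + (18225/4)x - 22005/8
order-3 term: -10935/8
the series for exp((S_{3/2} ∇ ∇)) f terminates at order 3
exp((S_{3/2} ∇ ∇)) f = -x^6 - (1215/8)x^4 + (1210/3)x^3 - (40365/16)x^2 + (19245/4)x - 8339/2


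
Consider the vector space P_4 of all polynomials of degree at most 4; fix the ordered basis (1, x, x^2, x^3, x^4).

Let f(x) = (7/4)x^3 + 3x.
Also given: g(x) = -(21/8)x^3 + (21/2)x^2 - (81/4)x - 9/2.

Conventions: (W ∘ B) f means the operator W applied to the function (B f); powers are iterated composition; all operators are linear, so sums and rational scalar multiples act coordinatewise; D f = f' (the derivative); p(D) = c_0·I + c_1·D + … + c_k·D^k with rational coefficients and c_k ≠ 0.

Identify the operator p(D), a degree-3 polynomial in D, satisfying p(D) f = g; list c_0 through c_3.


D^0 f = (7/4)x^3 + 3x
D^1 f = (21/4)x^2 + 3
D^2 f = (21/2)x
D^3 f = 21/2
matching coefficients of g against c_0 f + c_1 Df + … from the top degree down determines the c_i
solution: c_0 = -3/2, c_1 = 2, c_2 = -3/2, c_3 = -1

p(D) = -(3/2)·I + 2·D − (3/2)·D^2 − D^3, i.e. c_0 = -3/2, c_1 = 2, c_2 = -3/2, c_3 = -1
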